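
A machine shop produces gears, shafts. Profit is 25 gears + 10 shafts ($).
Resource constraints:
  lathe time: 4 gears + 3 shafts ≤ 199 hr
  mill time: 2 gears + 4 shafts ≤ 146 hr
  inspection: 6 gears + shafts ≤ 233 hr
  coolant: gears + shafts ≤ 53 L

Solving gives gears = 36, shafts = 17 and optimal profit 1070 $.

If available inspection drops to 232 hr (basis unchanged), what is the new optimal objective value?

1067

At the optimum: lathe time uses 195 of 199 (slack = 4); mill time uses 140 of 146 (slack = 6); inspection uses 233 of 233 (binding); coolant uses 53 of 53 (binding).
Slack constraints have shadow price 0 (complementary slackness).
From A_Bᵀ y = c: 6·y_inspection + 1·y_coolant = 25; 1·y_inspection + 1·y_coolant = 10.
Solving: y_inspection = 3, y_coolant = 7.
Δz = y_inspection·Δb = 3 × (-1) = -3, so new z* = 1070 − 3 = 1067.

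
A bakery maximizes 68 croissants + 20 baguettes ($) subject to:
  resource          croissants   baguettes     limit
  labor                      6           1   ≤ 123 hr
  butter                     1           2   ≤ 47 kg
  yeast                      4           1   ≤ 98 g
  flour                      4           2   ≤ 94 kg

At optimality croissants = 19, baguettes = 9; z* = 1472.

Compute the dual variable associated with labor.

At the optimum: labor uses 123 of 123 (binding); butter uses 37 of 47 (slack = 10); yeast uses 85 of 98 (slack = 13); flour uses 94 of 94 (binding).
By complementary slackness, y = 0 for the non-binding constraints.
Dual feasibility on the basic columns requires 6·y_labor + 4·y_flour = 68, 1·y_labor + 2·y_flour = 20.
This yields shadow prices y_labor = 7, y_flour = 6.5.
Shadow price of labor = 7.

7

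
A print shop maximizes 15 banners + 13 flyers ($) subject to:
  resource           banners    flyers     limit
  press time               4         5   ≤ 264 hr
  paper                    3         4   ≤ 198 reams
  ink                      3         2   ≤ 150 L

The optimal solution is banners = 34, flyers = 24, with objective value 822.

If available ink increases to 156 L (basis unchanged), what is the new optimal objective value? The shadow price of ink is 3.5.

Δb = 6, so new z* = 822 + (3.5)·(6) = 822 + 21 = 843.

843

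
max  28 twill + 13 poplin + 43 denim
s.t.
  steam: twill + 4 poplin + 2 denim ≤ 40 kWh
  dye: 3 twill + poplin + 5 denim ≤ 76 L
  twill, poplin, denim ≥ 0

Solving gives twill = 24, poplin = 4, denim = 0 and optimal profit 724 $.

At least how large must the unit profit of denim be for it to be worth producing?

Check each constraint at x*: steam 40/40 (tight); dye 76/76 (tight).
Dual feasibility on the basic columns requires 1·y_steam + 3·y_dye = 28, 4·y_steam + 1·y_dye = 13.
→ y_steam = 1 and y_dye = 9.
denim enters the basis when its profit ≥ yᵀa₃ = 1·2 + 9·5 = 47.

47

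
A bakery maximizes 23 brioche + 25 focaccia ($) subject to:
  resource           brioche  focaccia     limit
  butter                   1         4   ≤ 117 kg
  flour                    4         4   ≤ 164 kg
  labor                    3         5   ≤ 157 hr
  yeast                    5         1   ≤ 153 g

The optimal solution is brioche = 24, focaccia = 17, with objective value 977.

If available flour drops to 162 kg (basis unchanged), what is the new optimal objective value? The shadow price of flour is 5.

Δb = -2, so new z* = 977 + (5)·(-2) = 977 − 10 = 967.

967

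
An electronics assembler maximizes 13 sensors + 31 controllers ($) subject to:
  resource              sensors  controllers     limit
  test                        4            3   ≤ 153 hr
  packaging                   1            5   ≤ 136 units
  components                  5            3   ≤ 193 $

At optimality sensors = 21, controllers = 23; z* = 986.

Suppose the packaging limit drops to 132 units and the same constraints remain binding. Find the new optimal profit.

At the optimum: test uses 153 of 153 (binding); packaging uses 136 of 136 (binding); components uses 174 of 193 (slack = 19).
Slack constraints have shadow price 0 (complementary slackness).
From A_Bᵀ y = c: 4·y_test + 1·y_packaging = 13; 3·y_test + 5·y_packaging = 31.
This yields shadow prices y_test = 2, y_packaging = 5.
Δz = y_packaging·Δb = 5 × (-4) = -20, so new z* = 986 − 20 = 966.

966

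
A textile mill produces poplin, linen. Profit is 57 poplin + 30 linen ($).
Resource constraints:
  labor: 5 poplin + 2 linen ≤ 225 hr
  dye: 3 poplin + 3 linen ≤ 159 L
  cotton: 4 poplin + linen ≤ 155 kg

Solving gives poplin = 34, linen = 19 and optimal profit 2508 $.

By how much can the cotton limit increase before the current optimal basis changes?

17

Binding constraints: dye, cotton. The basis is B = [[3,3],[4,1]] with det -9.
Per unit increase in cotton, x* moves by d = (0.3333, -0.3333).
The basis stays optimal until labor becomes binding; allowable increase = 17 kg.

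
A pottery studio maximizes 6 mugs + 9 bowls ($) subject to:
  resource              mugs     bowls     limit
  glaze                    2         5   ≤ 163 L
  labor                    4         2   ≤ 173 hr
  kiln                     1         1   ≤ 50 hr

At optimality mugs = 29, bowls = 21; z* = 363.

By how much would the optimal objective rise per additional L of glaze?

Binding: glaze and kiln. Non-binding: labor (15 unused).
By complementary slackness, y = 0 for the non-binding constraint.
The binding rows give the dual system: 2·y_glaze + 1·y_kiln = 6 and 5·y_glaze + 1·y_kiln = 9.
This yields shadow prices y_glaze = 1, y_kiln = 4.
Shadow price of glaze = 1.

1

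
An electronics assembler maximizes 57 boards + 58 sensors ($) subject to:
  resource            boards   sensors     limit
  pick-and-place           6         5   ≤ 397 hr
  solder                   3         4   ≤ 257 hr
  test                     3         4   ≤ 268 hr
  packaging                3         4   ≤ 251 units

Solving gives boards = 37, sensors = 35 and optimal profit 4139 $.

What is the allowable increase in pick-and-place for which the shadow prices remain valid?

Binding constraints: pick-and-place, packaging. The basis is B = [[6,5],[3,4]] with det 9.
Per unit increase in pick-and-place, x* moves by d = (0.4444, -0.3333).
The basis stays optimal until sensors reaches 0; allowable increase = 105 hr.

105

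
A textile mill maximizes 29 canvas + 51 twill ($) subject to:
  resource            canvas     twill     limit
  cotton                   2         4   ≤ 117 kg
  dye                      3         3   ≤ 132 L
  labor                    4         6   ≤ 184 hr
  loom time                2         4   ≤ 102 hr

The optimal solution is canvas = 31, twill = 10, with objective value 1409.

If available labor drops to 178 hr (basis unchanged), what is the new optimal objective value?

1388

Check each constraint at x*: cotton 102/117 (slack 15); dye 123/132 (slack 9); labor 184/184 (tight); loom time 102/102 (tight).
Since cotton, dye are not tight, their duals are 0.
Dual feasibility on the basic columns requires 4·y_labor + 2·y_loom time = 29, 6·y_labor + 4·y_loom time = 51.
This yields shadow prices y_labor = 3.5, y_loom time = 7.5.
Δz = y_labor·Δb = 3.5 × (-6) = -21, so new z* = 1409 − 21 = 1388.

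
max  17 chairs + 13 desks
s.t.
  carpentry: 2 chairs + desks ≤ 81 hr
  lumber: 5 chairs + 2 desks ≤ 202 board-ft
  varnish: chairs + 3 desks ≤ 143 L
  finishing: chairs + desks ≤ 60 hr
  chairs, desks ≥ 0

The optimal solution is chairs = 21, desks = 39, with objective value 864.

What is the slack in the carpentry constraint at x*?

0

carpentry used = 2·21 + 1·39 = 81; slack = 81 − 81 = 0.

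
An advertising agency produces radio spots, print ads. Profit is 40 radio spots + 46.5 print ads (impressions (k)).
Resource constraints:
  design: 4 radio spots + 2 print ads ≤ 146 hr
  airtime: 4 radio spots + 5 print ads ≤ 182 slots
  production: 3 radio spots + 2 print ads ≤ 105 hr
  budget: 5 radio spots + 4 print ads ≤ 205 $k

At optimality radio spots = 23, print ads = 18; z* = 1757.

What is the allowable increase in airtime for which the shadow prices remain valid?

63

Binding constraints: airtime, production. The basis is B = [[4,5],[3,2]] with det -7.
Per unit increase in airtime, x* moves by d = (-0.2857, 0.4286).
The basis stays optimal until budget becomes binding; allowable increase = 63 slots.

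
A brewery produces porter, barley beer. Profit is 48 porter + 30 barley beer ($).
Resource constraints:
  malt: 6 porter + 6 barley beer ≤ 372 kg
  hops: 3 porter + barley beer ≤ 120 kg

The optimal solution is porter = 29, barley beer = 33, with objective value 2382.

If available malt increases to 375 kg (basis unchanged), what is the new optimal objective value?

2392.5

Both malt and hops are binding at x*.
Dual feasibility on the basic columns requires 6·y_malt + 3·y_hops = 48, 6·y_malt + 1·y_hops = 30.
Solving: y_malt = 3.5, y_hops = 9.
Δz = y_malt·Δb = 3.5 × (3) = 10.5, so new z* = 2382 + 10.5 = 2392.5.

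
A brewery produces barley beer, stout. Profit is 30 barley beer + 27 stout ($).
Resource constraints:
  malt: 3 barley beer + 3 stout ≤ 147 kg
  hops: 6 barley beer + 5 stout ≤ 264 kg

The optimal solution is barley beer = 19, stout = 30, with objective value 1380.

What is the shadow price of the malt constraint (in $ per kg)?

4

Check each constraint at x*: malt 147/147 (tight); hops 264/264 (tight).
Dual feasibility on the basic columns requires 3·y_malt + 6·y_hops = 30, 3·y_malt + 5·y_hops = 27.
This yields shadow prices y_malt = 4, y_hops = 3.
Shadow price of malt = 4.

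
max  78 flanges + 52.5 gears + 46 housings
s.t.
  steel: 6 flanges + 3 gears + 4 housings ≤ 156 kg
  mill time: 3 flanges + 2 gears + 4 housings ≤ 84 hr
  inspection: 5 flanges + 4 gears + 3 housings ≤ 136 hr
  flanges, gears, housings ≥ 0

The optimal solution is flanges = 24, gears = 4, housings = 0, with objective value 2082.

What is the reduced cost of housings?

-3

Binding: steel and inspection. Non-binding: mill time (4 unused).
By complementary slackness, y = 0 for the non-binding constraint.
From A_Bᵀ y = c: 6·y_steel + 5·y_inspection = 78; 3·y_steel + 4·y_inspection = 52.5.
Solving: y_steel = 5.5, y_inspection = 9.
Reduced cost of housings: c₃ − yᵀa₃ = 46 − (5.5·4 + 9·3) = 46 − 49 = -3.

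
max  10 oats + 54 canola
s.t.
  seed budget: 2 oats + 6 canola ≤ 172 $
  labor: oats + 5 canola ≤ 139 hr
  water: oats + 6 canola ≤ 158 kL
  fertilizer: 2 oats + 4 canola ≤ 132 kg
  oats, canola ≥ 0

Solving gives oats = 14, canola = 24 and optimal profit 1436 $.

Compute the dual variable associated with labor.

At the optimum: seed budget uses 172 of 172 (binding); labor uses 134 of 139 (slack = 5); water uses 158 of 158 (binding); fertilizer uses 124 of 132 (slack = 8).
Slack constraints have shadow price 0 (complementary slackness).
From A_Bᵀ y = c: 2·y_seed budget + 1·y_water = 10; 6·y_seed budget + 6·y_water = 54.
→ y_seed budget = 1 and y_water = 8.
Shadow price of labor = 0.

0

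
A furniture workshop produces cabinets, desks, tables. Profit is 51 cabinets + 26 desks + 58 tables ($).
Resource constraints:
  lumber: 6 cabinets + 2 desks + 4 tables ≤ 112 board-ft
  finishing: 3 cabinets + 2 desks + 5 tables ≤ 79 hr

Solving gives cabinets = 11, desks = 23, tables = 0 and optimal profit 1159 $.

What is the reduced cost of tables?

-3

Both lumber and finishing are binding at x*.
Dual feasibility on the basic columns requires 6·y_lumber + 3·y_finishing = 51, 2·y_lumber + 2·y_finishing = 26.
Solving: y_lumber = 4, y_finishing = 9.
Reduced cost of tables: c₃ − yᵀa₃ = 58 − (4·4 + 9·5) = 58 − 61 = -3.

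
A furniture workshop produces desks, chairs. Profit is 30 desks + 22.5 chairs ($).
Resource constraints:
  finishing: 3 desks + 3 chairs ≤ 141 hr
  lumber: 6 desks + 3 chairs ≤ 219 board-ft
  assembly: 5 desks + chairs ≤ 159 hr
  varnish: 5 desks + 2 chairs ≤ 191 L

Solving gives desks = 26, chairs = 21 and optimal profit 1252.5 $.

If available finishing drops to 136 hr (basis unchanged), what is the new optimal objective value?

At the optimum: finishing uses 141 of 141 (binding); lumber uses 219 of 219 (binding); assembly uses 151 of 159 (slack = 8); varnish uses 172 of 191 (slack = 19).
By complementary slackness, y = 0 for the non-binding constraints.
Dual feasibility on the basic columns requires 3·y_finishing + 6·y_lumber = 30, 3·y_finishing + 3·y_lumber = 22.5.
This yields shadow prices y_finishing = 5, y_lumber = 2.5.
Δz = y_finishing·Δb = 5 × (-5) = -25, so new z* = 1252.5 − 25 = 1227.5.

1227.5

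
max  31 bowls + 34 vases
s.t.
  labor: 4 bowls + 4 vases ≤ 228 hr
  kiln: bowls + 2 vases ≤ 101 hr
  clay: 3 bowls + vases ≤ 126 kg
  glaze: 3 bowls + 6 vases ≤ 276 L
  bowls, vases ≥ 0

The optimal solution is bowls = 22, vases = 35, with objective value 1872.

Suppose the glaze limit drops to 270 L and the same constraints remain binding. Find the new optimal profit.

At the optimum: labor uses 228 of 228 (binding); kiln uses 92 of 101 (slack = 9); clay uses 101 of 126 (slack = 25); glaze uses 276 of 276 (binding).
Slack constraints have shadow price 0 (complementary slackness).
From A_Bᵀ y = c: 4·y_labor + 3·y_glaze = 31; 4·y_labor + 6·y_glaze = 34.
→ y_labor = 7 and y_glaze = 1.
Δz = y_glaze·Δb = 1 × (-6) = -6, so new z* = 1872 − 6 = 1866.

1866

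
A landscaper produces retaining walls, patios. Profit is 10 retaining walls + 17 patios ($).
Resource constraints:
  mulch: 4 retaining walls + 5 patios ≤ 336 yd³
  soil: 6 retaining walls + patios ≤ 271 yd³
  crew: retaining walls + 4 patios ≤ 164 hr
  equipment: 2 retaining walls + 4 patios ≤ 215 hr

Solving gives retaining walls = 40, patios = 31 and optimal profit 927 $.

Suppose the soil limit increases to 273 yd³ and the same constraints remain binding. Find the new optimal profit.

Binding: soil and crew. Non-binding: mulch (21 unused), equipment (11 unused).
By complementary slackness, y = 0 for the non-binding constraints.
The binding rows give the dual system: 6·y_soil + 1·y_crew = 10 and 1·y_soil + 4·y_crew = 17.
→ y_soil = 1 and y_crew = 4.
Δz = y_soil·Δb = 1 × (2) = 2, so new z* = 927 + 2 = 929.

929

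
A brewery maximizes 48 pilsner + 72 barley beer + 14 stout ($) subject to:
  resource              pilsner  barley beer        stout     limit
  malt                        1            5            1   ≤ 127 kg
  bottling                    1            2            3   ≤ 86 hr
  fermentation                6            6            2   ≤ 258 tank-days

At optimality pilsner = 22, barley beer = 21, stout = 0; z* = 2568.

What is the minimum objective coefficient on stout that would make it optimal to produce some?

20

Check each constraint at x*: malt 127/127 (tight); bottling 64/86 (slack 22); fermentation 258/258 (tight).
Slack constraints have shadow price 0 (complementary slackness).
The binding rows give the dual system: 1·y_malt + 6·y_fermentation = 48 and 5·y_malt + 6·y_fermentation = 72.
Solving: y_malt = 6, y_fermentation = 7.
stout enters the basis when its profit ≥ yᵀa₃ = 6·1 + 7·2 = 20.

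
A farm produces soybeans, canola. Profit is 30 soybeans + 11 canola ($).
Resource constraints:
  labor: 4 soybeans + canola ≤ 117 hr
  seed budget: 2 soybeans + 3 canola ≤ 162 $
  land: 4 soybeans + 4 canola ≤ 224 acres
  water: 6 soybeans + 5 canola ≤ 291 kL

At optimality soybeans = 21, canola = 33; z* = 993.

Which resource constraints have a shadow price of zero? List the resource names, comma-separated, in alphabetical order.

labor: 117/117 (binding)
seed budget: 141/162 (slack 21)
land: 216/224 (slack 8)
water: 291/291 (binding)
By complementary slackness, a constraint with positive slack has shadow price 0 → land, seed budget.

land, seed budget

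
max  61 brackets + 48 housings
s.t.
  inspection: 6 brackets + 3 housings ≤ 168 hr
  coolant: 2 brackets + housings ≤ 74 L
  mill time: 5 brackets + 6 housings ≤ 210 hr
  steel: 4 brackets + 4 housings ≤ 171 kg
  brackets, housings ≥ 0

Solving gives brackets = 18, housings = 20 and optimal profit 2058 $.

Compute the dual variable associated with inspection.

Binding: inspection and mill time. Non-binding: coolant (18 unused), steel (19 unused).
Since coolant, steel are not tight, their duals are 0.
From A_Bᵀ y = c: 6·y_inspection + 5·y_mill time = 61; 3·y_inspection + 6·y_mill time = 48.
Solving: y_inspection = 6, y_mill time = 5.
Shadow price of inspection = 6.

6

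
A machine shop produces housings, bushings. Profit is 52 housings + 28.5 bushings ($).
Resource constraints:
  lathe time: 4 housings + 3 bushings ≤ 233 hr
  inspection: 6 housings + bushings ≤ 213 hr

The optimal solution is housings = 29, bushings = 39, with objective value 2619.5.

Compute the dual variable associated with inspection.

3

At the optimum: lathe time uses 233 of 233 (binding); inspection uses 213 of 213 (binding).
Dual feasibility on the basic columns requires 4·y_lathe time + 6·y_inspection = 52, 3·y_lathe time + 1·y_inspection = 28.5.
This yields shadow prices y_lathe time = 8.5, y_inspection = 3.
Shadow price of inspection = 3.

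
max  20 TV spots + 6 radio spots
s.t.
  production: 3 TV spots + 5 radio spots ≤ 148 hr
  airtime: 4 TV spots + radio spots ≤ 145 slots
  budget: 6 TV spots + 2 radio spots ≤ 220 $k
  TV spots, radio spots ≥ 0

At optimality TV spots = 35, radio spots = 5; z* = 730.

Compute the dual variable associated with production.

0

Check each constraint at x*: production 130/148 (slack 18); airtime 145/145 (tight); budget 220/220 (tight).
By complementary slackness, y = 0 for the non-binding constraint.
Dual feasibility on the basic columns requires 4·y_airtime + 6·y_budget = 20, 1·y_airtime + 2·y_budget = 6.
→ y_airtime = 2 and y_budget = 2.
Shadow price of production = 0.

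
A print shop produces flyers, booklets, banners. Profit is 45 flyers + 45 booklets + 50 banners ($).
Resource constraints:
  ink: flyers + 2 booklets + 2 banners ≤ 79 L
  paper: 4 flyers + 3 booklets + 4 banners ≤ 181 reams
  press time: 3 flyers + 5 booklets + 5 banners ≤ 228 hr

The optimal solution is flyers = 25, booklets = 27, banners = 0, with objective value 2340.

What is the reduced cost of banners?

-4

Binding: ink and paper. Non-binding: press time (18 unused).
By complementary slackness, y = 0 for the non-binding constraint.
Dual feasibility on the basic columns requires 1·y_ink + 4·y_paper = 45, 2·y_ink + 3·y_paper = 45.
→ y_ink = 9 and y_paper = 9.
Reduced cost of banners: c₃ − yᵀa₃ = 50 − (9·2 + 9·4) = 50 − 54 = -4.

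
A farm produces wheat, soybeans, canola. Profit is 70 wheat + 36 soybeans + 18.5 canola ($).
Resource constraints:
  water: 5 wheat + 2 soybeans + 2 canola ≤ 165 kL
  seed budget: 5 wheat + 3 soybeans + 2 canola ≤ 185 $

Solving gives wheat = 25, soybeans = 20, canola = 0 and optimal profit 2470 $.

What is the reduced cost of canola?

Check each constraint at x*: water 165/165 (tight); seed budget 185/185 (tight).
Dual feasibility on the basic columns requires 5·y_water + 5·y_seed budget = 70, 2·y_water + 3·y_seed budget = 36.
This yields shadow prices y_water = 6, y_seed budget = 8.
Reduced cost of canola: c₃ − yᵀa₃ = 18.5 − (6·2 + 8·2) = 18.5 − 28 = -9.5.

-9.5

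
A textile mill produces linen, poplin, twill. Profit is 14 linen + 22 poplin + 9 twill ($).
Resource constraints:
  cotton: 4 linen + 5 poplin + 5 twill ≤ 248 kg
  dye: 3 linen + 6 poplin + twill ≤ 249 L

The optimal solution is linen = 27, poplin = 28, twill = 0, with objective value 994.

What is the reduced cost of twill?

-3

Both cotton and dye are binding at x*.
Dual feasibility on the basic columns requires 4·y_cotton + 3·y_dye = 14, 5·y_cotton + 6·y_dye = 22.
→ y_cotton = 2 and y_dye = 2.
Reduced cost of twill: c₃ − yᵀa₃ = 9 − (2·5 + 2·1) = 9 − 12 = -3.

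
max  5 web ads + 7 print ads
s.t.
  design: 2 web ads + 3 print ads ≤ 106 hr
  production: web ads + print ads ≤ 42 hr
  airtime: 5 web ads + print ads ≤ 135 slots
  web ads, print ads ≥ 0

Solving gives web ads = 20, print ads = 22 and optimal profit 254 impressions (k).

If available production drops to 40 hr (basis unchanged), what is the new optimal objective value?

252

At the optimum: design uses 106 of 106 (binding); production uses 42 of 42 (binding); airtime uses 122 of 135 (slack = 13).
By complementary slackness, y = 0 for the non-binding constraint.
From A_Bᵀ y = c: 2·y_design + 1·y_production = 5; 3·y_design + 1·y_production = 7.
Solving: y_design = 2, y_production = 1.
Δz = y_production·Δb = 1 × (-2) = -2, so new z* = 254 − 2 = 252.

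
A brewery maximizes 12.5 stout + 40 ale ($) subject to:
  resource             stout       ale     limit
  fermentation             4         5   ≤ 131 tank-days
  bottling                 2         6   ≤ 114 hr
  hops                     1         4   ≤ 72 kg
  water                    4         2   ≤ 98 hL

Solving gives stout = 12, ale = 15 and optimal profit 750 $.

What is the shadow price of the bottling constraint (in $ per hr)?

5

Check each constraint at x*: fermentation 123/131 (slack 8); bottling 114/114 (tight); hops 72/72 (tight); water 78/98 (slack 20).
By complementary slackness, y = 0 for the non-binding constraints.
Dual feasibility on the basic columns requires 2·y_bottling + 1·y_hops = 12.5, 6·y_bottling + 4·y_hops = 40.
→ y_bottling = 5 and y_hops = 2.5.
Shadow price of bottling = 5.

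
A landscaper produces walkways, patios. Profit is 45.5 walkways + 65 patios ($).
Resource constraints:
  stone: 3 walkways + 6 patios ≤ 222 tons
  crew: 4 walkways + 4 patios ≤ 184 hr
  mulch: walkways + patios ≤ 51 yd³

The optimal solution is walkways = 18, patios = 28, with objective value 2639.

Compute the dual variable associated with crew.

At the optimum: stone uses 222 of 222 (binding); crew uses 184 of 184 (binding); mulch uses 46 of 51 (slack = 5).
Slack constraints have shadow price 0 (complementary slackness).
From A_Bᵀ y = c: 3·y_stone + 4·y_crew = 45.5; 6·y_stone + 4·y_crew = 65.
→ y_stone = 6.5 and y_crew = 6.5.
Shadow price of crew = 6.5.

6.5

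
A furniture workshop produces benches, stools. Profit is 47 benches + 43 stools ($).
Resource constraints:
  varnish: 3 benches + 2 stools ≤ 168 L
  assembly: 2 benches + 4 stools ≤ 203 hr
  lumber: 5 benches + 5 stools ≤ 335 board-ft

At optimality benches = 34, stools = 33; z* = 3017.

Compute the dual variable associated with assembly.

At the optimum: varnish uses 168 of 168 (binding); assembly uses 200 of 203 (slack = 3); lumber uses 335 of 335 (binding).
Slack constraints have shadow price 0 (complementary slackness).
Dual feasibility on the basic columns requires 3·y_varnish + 5·y_lumber = 47, 2·y_varnish + 5·y_lumber = 43.
This yields shadow prices y_varnish = 4, y_lumber = 7.
Shadow price of assembly = 0.

0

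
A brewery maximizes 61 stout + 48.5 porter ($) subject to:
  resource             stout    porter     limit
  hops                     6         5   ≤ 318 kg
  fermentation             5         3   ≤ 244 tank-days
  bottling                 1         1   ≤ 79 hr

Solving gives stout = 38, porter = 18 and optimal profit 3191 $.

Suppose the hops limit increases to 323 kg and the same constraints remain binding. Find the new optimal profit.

3233.5

Binding: hops and fermentation. Non-binding: bottling (23 unused).
Since bottling is not tight, its dual is 0.
From A_Bᵀ y = c: 6·y_hops + 5·y_fermentation = 61; 5·y_hops + 3·y_fermentation = 48.5.
Solving: y_hops = 8.5, y_fermentation = 2.
Δz = y_hops·Δb = 8.5 × (5) = 42.5, so new z* = 3191 + 42.5 = 3233.5.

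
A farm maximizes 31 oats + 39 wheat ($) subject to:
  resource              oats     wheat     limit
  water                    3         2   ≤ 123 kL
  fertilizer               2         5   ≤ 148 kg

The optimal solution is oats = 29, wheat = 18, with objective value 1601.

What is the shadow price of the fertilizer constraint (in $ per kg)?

5

Check each constraint at x*: water 123/123 (tight); fertilizer 148/148 (tight).
From A_Bᵀ y = c: 3·y_water + 2·y_fertilizer = 31; 2·y_water + 5·y_fertilizer = 39.
This yields shadow prices y_water = 7, y_fertilizer = 5.
Shadow price of fertilizer = 5.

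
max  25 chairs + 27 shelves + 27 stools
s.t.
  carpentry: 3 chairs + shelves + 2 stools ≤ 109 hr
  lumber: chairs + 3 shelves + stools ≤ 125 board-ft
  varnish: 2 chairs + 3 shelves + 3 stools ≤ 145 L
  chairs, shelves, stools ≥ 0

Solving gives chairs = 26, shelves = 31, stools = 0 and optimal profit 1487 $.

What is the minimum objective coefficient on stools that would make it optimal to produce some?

Binding: carpentry and varnish. Non-binding: lumber (6 unused).
By complementary slackness, y = 0 for the non-binding constraint.
Dual feasibility on the basic columns requires 3·y_carpentry + 2·y_varnish = 25, 1·y_carpentry + 3·y_varnish = 27.
This yields shadow prices y_carpentry = 3, y_varnish = 8.
stools enters the basis when its profit ≥ yᵀa₃ = 3·2 + 8·3 = 30.

30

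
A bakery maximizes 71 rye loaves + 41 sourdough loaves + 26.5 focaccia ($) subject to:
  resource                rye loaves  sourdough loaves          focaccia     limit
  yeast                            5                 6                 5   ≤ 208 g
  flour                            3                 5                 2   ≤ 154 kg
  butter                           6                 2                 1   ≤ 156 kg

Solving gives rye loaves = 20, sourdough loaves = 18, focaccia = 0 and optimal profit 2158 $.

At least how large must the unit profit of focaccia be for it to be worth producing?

28.5

Check each constraint at x*: yeast 208/208 (tight); flour 150/154 (slack 4); butter 156/156 (tight).
Slack constraints have shadow price 0 (complementary slackness).
Dual feasibility on the basic columns requires 5·y_yeast + 6·y_butter = 71, 6·y_yeast + 2·y_butter = 41.
→ y_yeast = 4 and y_butter = 8.5.
focaccia enters the basis when its profit ≥ yᵀa₃ = 4·5 + 8.5·1 = 28.5.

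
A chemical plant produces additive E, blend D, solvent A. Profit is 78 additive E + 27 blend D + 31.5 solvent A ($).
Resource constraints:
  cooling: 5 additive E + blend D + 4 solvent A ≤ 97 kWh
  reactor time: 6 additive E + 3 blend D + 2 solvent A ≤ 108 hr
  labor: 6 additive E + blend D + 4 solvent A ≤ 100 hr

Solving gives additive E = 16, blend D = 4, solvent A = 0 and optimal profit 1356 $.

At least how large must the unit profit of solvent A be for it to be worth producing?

38

Binding: reactor time and labor. Non-binding: cooling (13 unused).
By complementary slackness, y = 0 for the non-binding constraint.
The binding rows give the dual system: 6·y_reactor time + 6·y_labor = 78 and 3·y_reactor time + 1·y_labor = 27.
This yields shadow prices y_reactor time = 7, y_labor = 6.
solvent A enters the basis when its profit ≥ yᵀa₃ = 7·2 + 6·4 = 38.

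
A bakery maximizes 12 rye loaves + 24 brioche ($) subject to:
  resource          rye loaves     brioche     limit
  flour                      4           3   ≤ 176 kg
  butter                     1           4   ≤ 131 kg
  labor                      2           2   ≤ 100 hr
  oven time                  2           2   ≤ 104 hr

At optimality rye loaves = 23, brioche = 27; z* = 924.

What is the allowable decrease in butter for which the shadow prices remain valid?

9

Binding constraints: butter, labor. The basis is B = [[1,4],[2,2]] with det -6.
Per unit decrease in butter, x* moves by d = (0.3333, -0.3333).
The basis stays optimal until flour becomes binding; allowable decrease = 9 kg.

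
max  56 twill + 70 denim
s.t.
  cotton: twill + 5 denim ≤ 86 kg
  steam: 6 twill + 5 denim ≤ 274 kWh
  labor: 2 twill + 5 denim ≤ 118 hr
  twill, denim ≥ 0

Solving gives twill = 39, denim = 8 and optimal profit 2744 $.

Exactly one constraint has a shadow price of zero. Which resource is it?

cotton

cotton: 79/86 (slack 7)
steam: 274/274 (binding)
labor: 118/118 (binding)
By complementary slackness, a constraint with positive slack has shadow price 0 → cotton.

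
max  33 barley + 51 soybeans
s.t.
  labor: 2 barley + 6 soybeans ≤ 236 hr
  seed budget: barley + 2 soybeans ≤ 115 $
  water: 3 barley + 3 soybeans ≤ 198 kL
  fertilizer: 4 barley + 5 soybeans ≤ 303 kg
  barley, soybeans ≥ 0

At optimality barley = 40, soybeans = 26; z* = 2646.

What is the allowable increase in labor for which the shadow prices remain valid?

52

Binding constraints: labor, water. The basis is B = [[2,6],[3,3]] with det -12.
Per unit increase in labor, x* moves by d = (-0.25, 0.25).
The basis stays optimal until fertilizer becomes binding; allowable increase = 52 hr.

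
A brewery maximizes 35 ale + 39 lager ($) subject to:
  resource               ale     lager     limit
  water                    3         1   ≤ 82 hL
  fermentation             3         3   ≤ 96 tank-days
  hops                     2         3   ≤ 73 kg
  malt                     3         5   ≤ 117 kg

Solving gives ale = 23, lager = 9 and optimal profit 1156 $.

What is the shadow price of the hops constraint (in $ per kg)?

Check each constraint at x*: water 78/82 (slack 4); fermentation 96/96 (tight); hops 73/73 (tight); malt 114/117 (slack 3).
By complementary slackness, y = 0 for the non-binding constraints.
From A_Bᵀ y = c: 3·y_fermentation + 2·y_hops = 35; 3·y_fermentation + 3·y_hops = 39.
This yields shadow prices y_fermentation = 9, y_hops = 4.
Shadow price of hops = 4.

4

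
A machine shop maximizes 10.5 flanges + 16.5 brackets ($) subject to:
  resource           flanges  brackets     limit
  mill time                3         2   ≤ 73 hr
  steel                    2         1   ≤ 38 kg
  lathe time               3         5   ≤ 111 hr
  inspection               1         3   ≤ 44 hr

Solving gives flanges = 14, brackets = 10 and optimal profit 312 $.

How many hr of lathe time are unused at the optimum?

lathe time used = 3·14 + 5·10 = 92; slack = 111 − 92 = 19.

19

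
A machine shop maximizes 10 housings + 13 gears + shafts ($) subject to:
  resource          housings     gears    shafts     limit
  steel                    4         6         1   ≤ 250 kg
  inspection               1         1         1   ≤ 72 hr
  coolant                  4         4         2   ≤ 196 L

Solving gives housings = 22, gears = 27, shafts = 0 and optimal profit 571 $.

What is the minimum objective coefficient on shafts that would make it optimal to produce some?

3.5

At the optimum: steel uses 250 of 250 (binding); inspection uses 49 of 72 (slack = 23); coolant uses 196 of 196 (binding).
By complementary slackness, y = 0 for the non-binding constraint.
Dual feasibility on the basic columns requires 4·y_steel + 4·y_coolant = 10, 6·y_steel + 4·y_coolant = 13.
This yields shadow prices y_steel = 1.5, y_coolant = 1.
shafts enters the basis when its profit ≥ yᵀa₃ = 1.5·1 + 1·2 = 3.5.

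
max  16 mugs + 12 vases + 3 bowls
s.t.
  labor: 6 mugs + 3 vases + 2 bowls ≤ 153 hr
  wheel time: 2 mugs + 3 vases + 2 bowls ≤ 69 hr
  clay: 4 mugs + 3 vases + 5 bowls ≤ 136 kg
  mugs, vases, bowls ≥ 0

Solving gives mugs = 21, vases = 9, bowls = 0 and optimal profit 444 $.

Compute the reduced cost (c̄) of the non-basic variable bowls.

Binding: labor and wheel time. Non-binding: clay (25 unused).
By complementary slackness, y = 0 for the non-binding constraint.
From A_Bᵀ y = c: 6·y_labor + 2·y_wheel time = 16; 3·y_labor + 3·y_wheel time = 12.
→ y_labor = 2 and y_wheel time = 2.
Reduced cost of bowls: c₃ − yᵀa₃ = 3 − (2·2 + 2·2) = 3 − 8 = -5.

-5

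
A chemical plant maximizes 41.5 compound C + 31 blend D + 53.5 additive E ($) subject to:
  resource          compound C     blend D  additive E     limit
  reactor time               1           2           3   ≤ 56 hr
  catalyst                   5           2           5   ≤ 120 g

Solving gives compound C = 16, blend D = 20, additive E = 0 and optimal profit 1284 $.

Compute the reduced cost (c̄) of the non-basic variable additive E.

-6

At the optimum: reactor time uses 56 of 56 (binding); catalyst uses 120 of 120 (binding).
Dual feasibility on the basic columns requires 1·y_reactor time + 5·y_catalyst = 41.5, 2·y_reactor time + 2·y_catalyst = 31.
→ y_reactor time = 9 and y_catalyst = 6.5.
Reduced cost of additive E: c₃ − yᵀa₃ = 53.5 − (9·3 + 6.5·5) = 53.5 − 59.5 = -6.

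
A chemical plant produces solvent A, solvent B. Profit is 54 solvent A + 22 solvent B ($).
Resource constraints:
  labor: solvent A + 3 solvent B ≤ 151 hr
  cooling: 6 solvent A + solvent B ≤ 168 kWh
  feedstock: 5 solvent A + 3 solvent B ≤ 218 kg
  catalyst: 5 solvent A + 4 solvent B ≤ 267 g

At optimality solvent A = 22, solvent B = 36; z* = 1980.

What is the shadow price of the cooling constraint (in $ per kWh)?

4

At the optimum: labor uses 130 of 151 (slack = 21); cooling uses 168 of 168 (binding); feedstock uses 218 of 218 (binding); catalyst uses 254 of 267 (slack = 13).
By complementary slackness, y = 0 for the non-binding constraints.
The binding rows give the dual system: 6·y_cooling + 5·y_feedstock = 54 and 1·y_cooling + 3·y_feedstock = 22.
This yields shadow prices y_cooling = 4, y_feedstock = 6.
Shadow price of cooling = 4.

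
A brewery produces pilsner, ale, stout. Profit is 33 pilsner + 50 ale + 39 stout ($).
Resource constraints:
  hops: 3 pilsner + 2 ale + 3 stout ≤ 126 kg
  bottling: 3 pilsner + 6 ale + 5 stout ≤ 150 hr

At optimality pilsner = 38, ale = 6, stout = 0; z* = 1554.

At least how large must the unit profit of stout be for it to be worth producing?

Check each constraint at x*: hops 126/126 (tight); bottling 150/150 (tight).
The binding rows give the dual system: 3·y_hops + 3·y_bottling = 33 and 2·y_hops + 6·y_bottling = 50.
This yields shadow prices y_hops = 4, y_bottling = 7.
stout enters the basis when its profit ≥ yᵀa₃ = 4·3 + 7·5 = 47.

47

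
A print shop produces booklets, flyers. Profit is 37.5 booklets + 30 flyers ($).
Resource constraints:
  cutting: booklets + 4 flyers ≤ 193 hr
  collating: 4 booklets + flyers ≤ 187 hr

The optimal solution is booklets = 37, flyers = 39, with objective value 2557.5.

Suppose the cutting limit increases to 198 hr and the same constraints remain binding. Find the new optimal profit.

2585

Check each constraint at x*: cutting 193/193 (tight); collating 187/187 (tight).
The binding rows give the dual system: 1·y_cutting + 4·y_collating = 37.5 and 4·y_cutting + 1·y_collating = 30.
→ y_cutting = 5.5 and y_collating = 8.
Δz = y_cutting·Δb = 5.5 × (5) = 27.5, so new z* = 2557.5 + 27.5 = 2585.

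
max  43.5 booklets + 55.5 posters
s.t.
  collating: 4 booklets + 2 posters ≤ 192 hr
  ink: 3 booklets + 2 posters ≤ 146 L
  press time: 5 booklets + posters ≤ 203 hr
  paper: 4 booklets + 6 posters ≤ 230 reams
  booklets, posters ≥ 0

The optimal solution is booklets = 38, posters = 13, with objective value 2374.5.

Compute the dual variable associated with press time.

Check each constraint at x*: collating 178/192 (slack 14); ink 140/146 (slack 6); press time 203/203 (tight); paper 230/230 (tight).
By complementary slackness, y = 0 for the non-binding constraints.
From A_Bᵀ y = c: 5·y_press time + 4·y_paper = 43.5; 1·y_press time + 6·y_paper = 55.5.
Solving: y_press time = 1.5, y_paper = 9.
Shadow price of press time = 1.5.

1.5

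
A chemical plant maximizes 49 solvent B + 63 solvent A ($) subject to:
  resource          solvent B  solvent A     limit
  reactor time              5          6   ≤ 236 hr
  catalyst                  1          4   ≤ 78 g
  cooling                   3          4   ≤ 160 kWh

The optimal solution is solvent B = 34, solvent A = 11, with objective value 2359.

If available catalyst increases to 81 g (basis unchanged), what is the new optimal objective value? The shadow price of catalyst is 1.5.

Δb = 3, so new z* = 2359 + (1.5)·(3) = 2359 + 4.5 = 2363.5.

2363.5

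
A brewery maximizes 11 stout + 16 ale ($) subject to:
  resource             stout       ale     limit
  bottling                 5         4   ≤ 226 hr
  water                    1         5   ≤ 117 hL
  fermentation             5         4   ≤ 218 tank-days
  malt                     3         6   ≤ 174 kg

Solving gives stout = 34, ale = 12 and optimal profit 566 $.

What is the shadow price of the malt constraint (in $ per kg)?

At the optimum: bottling uses 218 of 226 (slack = 8); water uses 94 of 117 (slack = 23); fermentation uses 218 of 218 (binding); malt uses 174 of 174 (binding).
Since bottling, water are not tight, their duals are 0.
Dual feasibility on the basic columns requires 5·y_fermentation + 3·y_malt = 11, 4·y_fermentation + 6·y_malt = 16.
This yields shadow prices y_fermentation = 1, y_malt = 2.
Shadow price of malt = 2.

2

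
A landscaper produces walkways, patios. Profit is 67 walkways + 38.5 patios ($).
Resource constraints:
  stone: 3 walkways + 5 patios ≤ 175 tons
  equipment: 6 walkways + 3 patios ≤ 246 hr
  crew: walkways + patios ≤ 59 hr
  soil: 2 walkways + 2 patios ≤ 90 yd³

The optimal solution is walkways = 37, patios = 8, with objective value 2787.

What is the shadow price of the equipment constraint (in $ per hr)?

9.5

At the optimum: stone uses 151 of 175 (slack = 24); equipment uses 246 of 246 (binding); crew uses 45 of 59 (slack = 14); soil uses 90 of 90 (binding).
Slack constraints have shadow price 0 (complementary slackness).
From A_Bᵀ y = c: 6·y_equipment + 2·y_soil = 67; 3·y_equipment + 2·y_soil = 38.5.
→ y_equipment = 9.5 and y_soil = 5.
Shadow price of equipment = 9.5.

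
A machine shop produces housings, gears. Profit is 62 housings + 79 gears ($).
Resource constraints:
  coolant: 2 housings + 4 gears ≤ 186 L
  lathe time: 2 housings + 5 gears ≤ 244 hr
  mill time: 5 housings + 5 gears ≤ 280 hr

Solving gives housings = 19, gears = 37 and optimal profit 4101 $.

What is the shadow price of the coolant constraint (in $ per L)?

Check each constraint at x*: coolant 186/186 (tight); lathe time 223/244 (slack 21); mill time 280/280 (tight).
Slack constraints have shadow price 0 (complementary slackness).
The binding rows give the dual system: 2·y_coolant + 5·y_mill time = 62 and 4·y_coolant + 5·y_mill time = 79.
→ y_coolant = 8.5 and y_mill time = 9.
Shadow price of coolant = 8.5.

8.5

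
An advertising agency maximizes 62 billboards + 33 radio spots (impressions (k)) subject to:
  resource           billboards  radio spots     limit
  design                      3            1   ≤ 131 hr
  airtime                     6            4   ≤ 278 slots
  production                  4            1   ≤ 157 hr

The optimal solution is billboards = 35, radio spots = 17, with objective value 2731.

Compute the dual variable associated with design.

Binding: airtime and production. Non-binding: design (9 unused).
Since design is not tight, its dual is 0.
The binding rows give the dual system: 6·y_airtime + 4·y_production = 62 and 4·y_airtime + 1·y_production = 33.
This yields shadow prices y_airtime = 7, y_production = 5.
Shadow price of design = 0.

0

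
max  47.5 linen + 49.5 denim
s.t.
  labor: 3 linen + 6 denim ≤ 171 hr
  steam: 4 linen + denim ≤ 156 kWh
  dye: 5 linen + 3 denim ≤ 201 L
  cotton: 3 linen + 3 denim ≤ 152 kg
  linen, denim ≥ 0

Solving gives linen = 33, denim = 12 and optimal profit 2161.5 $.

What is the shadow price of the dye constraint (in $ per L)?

Check each constraint at x*: labor 171/171 (tight); steam 144/156 (slack 12); dye 201/201 (tight); cotton 135/152 (slack 17).
Slack constraints have shadow price 0 (complementary slackness).
Dual feasibility on the basic columns requires 3·y_labor + 5·y_dye = 47.5, 6·y_labor + 3·y_dye = 49.5.
This yields shadow prices y_labor = 5, y_dye = 6.5.
Shadow price of dye = 6.5.

6.5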